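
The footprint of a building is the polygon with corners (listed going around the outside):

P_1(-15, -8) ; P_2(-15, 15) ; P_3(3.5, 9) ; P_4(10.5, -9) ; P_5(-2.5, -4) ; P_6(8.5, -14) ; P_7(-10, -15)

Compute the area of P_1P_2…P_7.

Σ = (-345) + (-187.5) + (-126) + (-64.5) + (69) + (-267.5) + (-145) = -1066.5
Area = |Σ|/2 = 533.25.

533.25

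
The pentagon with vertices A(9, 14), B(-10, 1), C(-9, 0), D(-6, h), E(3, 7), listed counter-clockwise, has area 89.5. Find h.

Write out the shoelace sum; only the two edges meeting at D involve h:
2·Area = [((-9)·h − (-6)·0) + ((-6)·7 − 3·h)] + 137
       = -12·h + 95 = 179
⇒ h = -7.

-7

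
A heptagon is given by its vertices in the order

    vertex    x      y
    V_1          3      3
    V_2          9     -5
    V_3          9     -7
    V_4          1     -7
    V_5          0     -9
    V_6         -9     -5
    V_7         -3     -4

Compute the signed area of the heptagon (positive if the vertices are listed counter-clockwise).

Apply the shoelace formula: 2A = Σ (x_i·y_{i+1} − x_{i+1}·y_i), indices taken mod 7.
V_1→V_2: (3)(-5) − (9)(3) = -42
V_2→V_3: (9)(-7) − (9)(-5) = -18
V_3→V_4: (9)(-7) − (1)(-7) = -56
V_4→V_5: (1)(-9) − (0)(-7) = -9
V_5→V_6: (0)(-5) − (-9)(-9) = -81
V_6→V_7: (-9)(-4) − (-3)(-5) = 21
V_7→V_1: (-3)(3) − (3)(-4) = 3
Σ = -182
Signed area = Σ/2 = -91 (negative ⇒ clockwise traversal).

-91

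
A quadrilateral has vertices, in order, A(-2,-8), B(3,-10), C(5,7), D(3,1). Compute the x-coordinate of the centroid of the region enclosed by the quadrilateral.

Apply the surveyor's formula. First the cross-terms c_i = x_i·y_{i+1} − x_{i+1}·y_i:
  44, 71, -16, -22  ⇒  2A = 77, A = 38.5.
Then Σ (x_i + x_{i+1})·c_i = 462, so x̄ = 462 / (6·38.5) = 2.

2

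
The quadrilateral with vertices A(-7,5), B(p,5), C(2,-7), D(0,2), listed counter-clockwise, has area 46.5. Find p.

The doubled signed area Σ (x_i y_{i+1} − x_{i+1} y_i) is linear in p.
With p=0 it equals -27; the coefficient of p is -12 (from the two edges through B).
So -12·p + -27 = 2·46.5 = 93 ⇒ p = -10.

-10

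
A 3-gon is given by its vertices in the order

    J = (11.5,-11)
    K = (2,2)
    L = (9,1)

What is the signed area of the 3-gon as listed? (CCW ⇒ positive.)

-40.75

Apply the shoelace formula: 2A = Σ (x_i·y_{i+1} − x_{i+1}·y_i), indices taken mod 3.
Σ = (45) + (-16) + (-110.5) = -81.5
Signed area = Σ/2 = -40.75 (negative ⇒ clockwise traversal).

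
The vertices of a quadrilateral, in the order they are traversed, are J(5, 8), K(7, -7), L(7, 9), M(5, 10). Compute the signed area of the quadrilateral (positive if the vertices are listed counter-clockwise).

18

Σ = (-91) + (112) + (25) + (-10) = 36
Signed area = Σ/2 = 18 (positive ⇒ counter-clockwise traversal).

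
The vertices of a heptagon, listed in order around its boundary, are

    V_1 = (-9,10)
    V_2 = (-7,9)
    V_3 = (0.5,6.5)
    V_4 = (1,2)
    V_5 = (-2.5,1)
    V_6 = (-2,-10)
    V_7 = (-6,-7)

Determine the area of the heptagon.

Apply the surveyor's formula: 2A = Σ (x_i·y_{i+1} − x_{i+1}·y_i), indices taken mod 7.
Σ = (-11) + (-50) + (-5.5) + (6) + (27) + (-46) + (-123) = -202.5
Area = |Σ|/2 = 101.25.

101.25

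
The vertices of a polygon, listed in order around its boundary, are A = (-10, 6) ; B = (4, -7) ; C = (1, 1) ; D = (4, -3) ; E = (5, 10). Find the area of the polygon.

Apply Gauss's area formula: 2A = Σ (x_i·y_{i+1} − x_{i+1}·y_i), indices taken mod 5.
Σ = (46) + (11) + (-7) + (55) + (130) = 235
Area = |Σ|/2 = 117.5.

117.5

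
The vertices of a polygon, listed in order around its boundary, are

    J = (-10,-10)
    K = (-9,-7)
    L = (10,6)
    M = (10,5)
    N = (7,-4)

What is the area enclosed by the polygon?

99.5

Apply the shoelace (surveyor's) formula: 2A = Σ (x_i·y_{i+1} − x_{i+1}·y_i), indices taken mod 5.
Σ = (-20) + (16) + (-10) + (-75) + (-110) = -199
Area = |Σ|/2 = 99.5.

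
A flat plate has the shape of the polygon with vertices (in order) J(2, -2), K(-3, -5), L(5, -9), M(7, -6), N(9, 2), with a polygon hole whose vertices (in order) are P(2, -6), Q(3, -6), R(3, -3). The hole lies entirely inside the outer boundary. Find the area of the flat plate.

56

Outer boundary:
Σ = (-16) + (52) + (33) + (68) + (-22) = 115
Area = |Σ|/2 = 57.5.
Hole:
Apply the surveyor's formula: 2A = Σ (x_i·y_{i+1} − x_{i+1}·y_i), indices taken mod 3.
P→Q: (2)(-6) − (3)(-6) = 6
Q→R: (3)(-3) − (3)(-6) = 9
R→P: (3)(-6) − (2)(-3) = -12
Σ = 3
Area = |Σ|/2 = 1.5.
Net area = 57.5 − 1.5 = 56.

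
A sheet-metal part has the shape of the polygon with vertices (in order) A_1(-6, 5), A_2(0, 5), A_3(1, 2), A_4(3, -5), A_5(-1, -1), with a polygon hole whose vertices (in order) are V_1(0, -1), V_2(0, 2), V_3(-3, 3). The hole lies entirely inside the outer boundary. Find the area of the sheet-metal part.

Outer boundary:
Apply the shoelace (surveyor's) formula: 2A = Σ (x_i·y_{i+1} − x_{i+1}·y_i), indices taken mod 5.
Σ = (-30) + (-5) + (-11) + (-8) + (-11) = -65
Area = |Σ|/2 = 32.5.
Hole:
Apply the shoelace (surveyor's) formula: 2A = Σ (x_i·y_{i+1} − x_{i+1}·y_i), indices taken mod 3.
Σ = (0) + (6) + (3) = 9
Area = |Σ|/2 = 4.5.
Net area = 32.5 − 4.5 = 28.

28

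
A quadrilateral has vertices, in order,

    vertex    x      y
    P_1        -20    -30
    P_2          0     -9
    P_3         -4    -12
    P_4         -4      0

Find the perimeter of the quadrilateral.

80

|P_1P_2| = √((20)² + (21)²) = √841 = 29
|P_2P_3| = √((-4)² + (-3)²) = √25 = 5
|P_3P_4| = √((0)² + (12)²) = √144 = 12
|P_4P_1| = √((-16)² + (-30)²) = √1156 = 34
Perimeter = 29 + 5 + 12 + 34 = 80.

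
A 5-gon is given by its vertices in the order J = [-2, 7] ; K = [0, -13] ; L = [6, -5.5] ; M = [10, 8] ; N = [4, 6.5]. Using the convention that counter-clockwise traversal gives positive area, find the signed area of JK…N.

Apply Gauss's area formula: 2A = Σ (x_i·y_{i+1} − x_{i+1}·y_i), indices taken mod 5.
Σ = (26) + (78) + (103) + (33) + (41) = 281
Signed area = Σ/2 = 140.5 (positive ⇒ counter-clockwise traversal).

140.5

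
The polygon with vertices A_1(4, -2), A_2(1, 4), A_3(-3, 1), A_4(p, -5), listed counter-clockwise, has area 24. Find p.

The doubled signed area Σ (x_i y_{i+1} − x_{i+1} y_i) is linear in p.
With p=0 it equals 66; the coefficient of p is -3 (from the two edges through A_4).
So -3·p + 66 = 2·24 = 48 ⇒ p = 6.

6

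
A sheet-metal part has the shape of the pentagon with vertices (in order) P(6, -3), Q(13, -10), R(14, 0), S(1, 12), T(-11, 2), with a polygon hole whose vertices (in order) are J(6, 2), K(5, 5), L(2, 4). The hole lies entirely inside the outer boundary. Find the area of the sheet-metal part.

216

Outer boundary:
Apply the shoelace formula: 2A = Σ (x_i·y_{i+1} − x_{i+1}·y_i), indices taken mod 5.
Σ = (-21) + (140) + (168) + (134) + (21) = 442
Area = |Σ|/2 = 221.
Hole:
Apply Gauss's area formula: 2A = Σ (x_i·y_{i+1} − x_{i+1}·y_i), indices taken mod 3.
Σ = (20) + (10) + (-20) = 10
Area = |Σ|/2 = 5.
Net area = 221 − 5 = 216.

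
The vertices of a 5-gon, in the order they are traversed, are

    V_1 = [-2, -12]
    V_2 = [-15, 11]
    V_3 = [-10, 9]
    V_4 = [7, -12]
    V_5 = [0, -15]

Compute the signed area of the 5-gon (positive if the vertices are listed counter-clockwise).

Apply Gauss's area formula: 2A = Σ (x_i·y_{i+1} − x_{i+1}·y_i), indices taken mod 5.
Cross-terms: -202, -25, 57, -105, -30  ⇒  Σ = -305
Signed area = Σ/2 = -152.5 (negative ⇒ clockwise traversal).

-152.5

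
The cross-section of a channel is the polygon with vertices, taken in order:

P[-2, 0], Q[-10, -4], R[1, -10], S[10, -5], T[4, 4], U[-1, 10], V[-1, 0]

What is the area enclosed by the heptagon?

160.5

Apply the surveyor's formula: 2A = Σ (x_i·y_{i+1} − x_{i+1}·y_i), indices taken mod 7.
Σ = (8) + (104) + (95) + (60) + (44) + (10) + (0) = 321
Area = |Σ|/2 = 160.5.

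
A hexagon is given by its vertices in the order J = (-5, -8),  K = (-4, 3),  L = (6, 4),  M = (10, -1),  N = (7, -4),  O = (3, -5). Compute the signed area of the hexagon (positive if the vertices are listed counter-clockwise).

-116

Apply the shoelace formula: 2A = Σ (x_i·y_{i+1} − x_{i+1}·y_i), indices taken mod 6.
Σ = (-47) + (-34) + (-46) + (-33) + (-23) + (-49) = -232
Signed area = Σ/2 = -116 (negative ⇒ clockwise traversal).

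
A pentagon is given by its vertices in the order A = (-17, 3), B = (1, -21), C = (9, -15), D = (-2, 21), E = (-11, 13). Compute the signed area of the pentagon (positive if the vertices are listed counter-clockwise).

540

Apply the shoelace formula: 2A = Σ (x_i·y_{i+1} − x_{i+1}·y_i), indices taken mod 5.
Cross-terms: 354, 174, 159, 205, 188  ⇒  Σ = 1080
Signed area = Σ/2 = 540 (positive ⇒ counter-clockwise traversal).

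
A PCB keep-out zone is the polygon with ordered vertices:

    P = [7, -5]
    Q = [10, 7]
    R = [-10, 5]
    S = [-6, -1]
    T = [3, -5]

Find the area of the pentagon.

Apply the shoelace (surveyor's) formula: 2A = Σ (x_i·y_{i+1} − x_{i+1}·y_i), indices taken mod 5.
Σ = (99) + (120) + (40) + (33) + (20) = 312
Area = |Σ|/2 = 156.

156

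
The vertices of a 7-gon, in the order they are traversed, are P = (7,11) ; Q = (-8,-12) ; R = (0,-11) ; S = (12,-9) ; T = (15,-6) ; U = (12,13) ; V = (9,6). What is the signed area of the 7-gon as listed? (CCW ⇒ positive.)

283

Apply the shoelace formula: 2A = Σ (x_i·y_{i+1} − x_{i+1}·y_i), indices taken mod 7.
P→Q: (7)(-12) − (-8)(11) = 4
Q→R: (-8)(-11) − (0)(-12) = 88
R→S: (0)(-9) − (12)(-11) = 132
S→T: (12)(-6) − (15)(-9) = 63
T→U: (15)(13) − (12)(-6) = 267
U→V: (12)(6) − (9)(13) = -45
V→P: (9)(11) − (7)(6) = 57
Σ = 566
Signed area = Σ/2 = 283 (positive ⇒ counter-clockwise traversal).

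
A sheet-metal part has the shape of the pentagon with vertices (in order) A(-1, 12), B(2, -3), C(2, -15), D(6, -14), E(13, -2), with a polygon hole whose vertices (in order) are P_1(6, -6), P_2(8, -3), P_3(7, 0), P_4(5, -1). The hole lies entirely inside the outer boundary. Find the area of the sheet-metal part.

Outer boundary:
Apply the shoelace formula: 2A = Σ (x_i·y_{i+1} − x_{i+1}·y_i), indices taken mod 5.
Σ = (-21) + (-24) + (62) + (170) + (154) = 341
Area = |Σ|/2 = 170.5.
Hole:
Apply the surveyor's formula: 2A = Σ (x_i·y_{i+1} − x_{i+1}·y_i), indices taken mod 4.
Σ = (30) + (21) + (-7) + (-24) = 20
Area = |Σ|/2 = 10.
Net area = 170.5 − 10 = 160.5.

160.5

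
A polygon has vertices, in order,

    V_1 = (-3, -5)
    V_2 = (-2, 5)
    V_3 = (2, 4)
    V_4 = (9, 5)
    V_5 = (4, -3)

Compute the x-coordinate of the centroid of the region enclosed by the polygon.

Apply Gauss's area formula. First the cross-terms c_i = x_i·y_{i+1} − x_{i+1}·y_i:
  -25, -18, -26, -47, -29  ⇒  2A = -145, A = -72.5.
Then Σ (x_i + x_{i+1})·c_i = -801, so x̄ = -801 / (6·(-72.5)) = 267/145.

267/145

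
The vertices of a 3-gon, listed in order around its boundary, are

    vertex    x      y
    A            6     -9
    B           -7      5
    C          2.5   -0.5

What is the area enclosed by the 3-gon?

30.75

Apply Gauss's area formula: 2A = Σ (x_i·y_{i+1} − x_{i+1}·y_i), indices taken mod 3.
Σ = (-33) + (-9) + (-19.5) = -61.5
Area = |Σ|/2 = 30.75.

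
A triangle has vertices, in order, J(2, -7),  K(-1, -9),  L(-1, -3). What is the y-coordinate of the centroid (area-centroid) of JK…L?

-19/3

Apply the shoelace formula. First the cross-terms c_i = x_i·y_{i+1} − x_{i+1}·y_i:
  -25, -6, 13  ⇒  2A = -18, A = -9.
Then Σ (y_i + y_{i+1})·c_i = 342, so ȳ = 342 / (6·(-9)) = -19/3.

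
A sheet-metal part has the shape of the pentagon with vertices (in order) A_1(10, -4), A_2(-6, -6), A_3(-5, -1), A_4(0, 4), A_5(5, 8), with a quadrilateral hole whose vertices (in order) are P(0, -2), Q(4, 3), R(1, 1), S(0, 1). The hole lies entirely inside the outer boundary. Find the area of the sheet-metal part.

Outer boundary:
Cross-terms: -84, -24, -20, -20, -100  ⇒  Σ = -248
Area = |Σ|/2 = 124.
Hole:
Apply the shoelace formula: 2A = Σ (x_i·y_{i+1} − x_{i+1}·y_i), indices taken mod 4.
Σ = (8) + (1) + (1) + (0) = 10
Area = |Σ|/2 = 5.
Net area = 124 − 5 = 119.

119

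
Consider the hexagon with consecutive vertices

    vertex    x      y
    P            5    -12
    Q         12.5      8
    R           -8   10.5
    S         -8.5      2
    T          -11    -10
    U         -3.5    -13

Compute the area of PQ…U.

Apply the shoelace formula: 2A = Σ (x_i·y_{i+1} − x_{i+1}·y_i), indices taken mod 6.
Cross-terms: 190, 195.25, 73.25, 107, 108, 107  ⇒  Σ = 780.5
Area = |Σ|/2 = 390.25.

390.25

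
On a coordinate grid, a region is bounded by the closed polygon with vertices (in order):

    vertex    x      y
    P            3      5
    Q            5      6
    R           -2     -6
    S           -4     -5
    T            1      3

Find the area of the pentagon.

25

Apply the surveyor's formula: 2A = Σ (x_i·y_{i+1} − x_{i+1}·y_i), indices taken mod 5.
P→Q: (3)(6) − (5)(5) = -7
Q→R: (5)(-6) − (-2)(6) = -18
R→S: (-2)(-5) − (-4)(-6) = -14
S→T: (-4)(3) − (1)(-5) = -7
T→P: (1)(5) − (3)(3) = -4
Σ = -50
Area = |Σ|/2 = 25.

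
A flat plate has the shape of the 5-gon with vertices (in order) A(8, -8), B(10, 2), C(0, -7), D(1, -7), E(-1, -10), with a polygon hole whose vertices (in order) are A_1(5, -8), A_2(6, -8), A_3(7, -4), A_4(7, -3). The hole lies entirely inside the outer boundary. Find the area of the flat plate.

Outer boundary:
Cross-terms: 96, -70, 7, -17, 88  ⇒  Σ = 104
Area = |Σ|/2 = 52.
Hole:
A_1→A_2: (5)(-8) − (6)(-8) = 8
A_2→A_3: (6)(-4) − (7)(-8) = 32
A_3→A_4: (7)(-3) − (7)(-4) = 7
A_4→A_1: (7)(-8) − (5)(-3) = -41
Σ = 6
Area = |Σ|/2 = 3.
Net area = 52 − 3 = 49.

49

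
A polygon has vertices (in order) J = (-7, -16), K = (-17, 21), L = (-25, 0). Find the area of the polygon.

253

Apply the shoelace formula: 2A = Σ (x_i·y_{i+1} − x_{i+1}·y_i), indices taken mod 3.
Cross-terms: -419, 525, 400  ⇒  Σ = 506
Area = |Σ|/2 = 253.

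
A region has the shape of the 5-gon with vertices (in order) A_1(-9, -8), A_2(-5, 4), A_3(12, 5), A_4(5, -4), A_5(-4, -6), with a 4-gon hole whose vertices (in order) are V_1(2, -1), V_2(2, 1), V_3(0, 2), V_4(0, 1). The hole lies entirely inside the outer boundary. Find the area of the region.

142

Outer boundary:
Apply the surveyor's formula: 2A = Σ (x_i·y_{i+1} − x_{i+1}·y_i), indices taken mod 5.
A_1→A_2: (-9)(4) − (-5)(-8) = -76
A_2→A_3: (-5)(5) − (12)(4) = -73
A_3→A_4: (12)(-4) − (5)(5) = -73
A_4→A_5: (5)(-6) − (-4)(-4) = -46
A_5→A_1: (-4)(-8) − (-9)(-6) = -22
Σ = -290
Area = |Σ|/2 = 145.
Hole:
Apply the shoelace formula: 2A = Σ (x_i·y_{i+1} − x_{i+1}·y_i), indices taken mod 4.
Cross-terms: 4, 4, 0, -2  ⇒  Σ = 6
Area = |Σ|/2 = 3.
Net area = 145 − 3 = 142.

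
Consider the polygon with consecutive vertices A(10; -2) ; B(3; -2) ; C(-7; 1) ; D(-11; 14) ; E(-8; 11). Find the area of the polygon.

A→B: (10)(-2) − (3)(-2) = -14
B→C: (3)(1) − (-7)(-2) = -11
C→D: (-7)(14) − (-11)(1) = -87
D→E: (-11)(11) − (-8)(14) = -9
E→A: (-8)(-2) − (10)(11) = -94
Σ = -215
Area = |Σ|/2 = 107.5.

107.5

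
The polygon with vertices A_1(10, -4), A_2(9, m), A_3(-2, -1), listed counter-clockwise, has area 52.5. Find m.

5

Write out the shoelace sum; only the two edges meeting at A_2 involve m:
2·Area = [(10·m − 9·(-4)) + (9·(-1) − (-2)·m)] + 18
       = 12·m + 45 = 105
⇒ m = 5.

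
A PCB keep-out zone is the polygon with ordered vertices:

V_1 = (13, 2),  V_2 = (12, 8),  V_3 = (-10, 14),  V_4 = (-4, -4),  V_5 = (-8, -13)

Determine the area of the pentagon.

298.5

Apply the surveyor's formula: 2A = Σ (x_i·y_{i+1} − x_{i+1}·y_i), indices taken mod 5.
Σ = (80) + (248) + (96) + (20) + (153) = 597
Area = |Σ|/2 = 298.5.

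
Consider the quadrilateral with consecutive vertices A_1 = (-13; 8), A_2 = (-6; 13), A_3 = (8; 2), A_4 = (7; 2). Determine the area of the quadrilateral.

76.5

Σ = (-121) + (-116) + (2) + (82) = -153
Area = |Σ|/2 = 76.5.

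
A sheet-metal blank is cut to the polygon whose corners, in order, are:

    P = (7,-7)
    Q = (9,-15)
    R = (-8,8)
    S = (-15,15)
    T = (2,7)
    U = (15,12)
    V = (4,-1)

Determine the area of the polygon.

195

Apply the shoelace (surveyor's) formula: 2A = Σ (x_i·y_{i+1} − x_{i+1}·y_i), indices taken mod 7.
P→Q: (7)(-15) − (9)(-7) = -42
Q→R: (9)(8) − (-8)(-15) = -48
R→S: (-8)(15) − (-15)(8) = 0
S→T: (-15)(7) − (2)(15) = -135
T→U: (2)(12) − (15)(7) = -81
U→V: (15)(-1) − (4)(12) = -63
V→P: (4)(-7) − (7)(-1) = -21
Σ = -390
Area = |Σ|/2 = 195.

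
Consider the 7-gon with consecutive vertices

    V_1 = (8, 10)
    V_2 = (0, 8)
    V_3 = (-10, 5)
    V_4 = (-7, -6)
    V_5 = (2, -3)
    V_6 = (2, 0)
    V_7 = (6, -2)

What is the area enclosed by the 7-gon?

175

Apply the shoelace formula: 2A = Σ (x_i·y_{i+1} − x_{i+1}·y_i), indices taken mod 7.
Σ = (64) + (80) + (95) + (33) + (6) + (-4) + (76) = 350
Area = |Σ|/2 = 175.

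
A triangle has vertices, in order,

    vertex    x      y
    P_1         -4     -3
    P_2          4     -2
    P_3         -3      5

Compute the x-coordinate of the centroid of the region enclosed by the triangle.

-1

Apply Gauss's area formula. First the cross-terms c_i = x_i·y_{i+1} − x_{i+1}·y_i:
  20, 14, 29  ⇒  2A = 63, A = 31.5.
Then Σ (x_i + x_{i+1})·c_i = -189, so x̄ = -189 / (6·31.5) = -1.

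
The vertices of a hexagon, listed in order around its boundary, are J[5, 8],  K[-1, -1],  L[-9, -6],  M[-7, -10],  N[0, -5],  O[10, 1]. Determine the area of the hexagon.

104

Apply the surveyor's formula: 2A = Σ (x_i·y_{i+1} − x_{i+1}·y_i), indices taken mod 6.
Σ = (3) + (-3) + (48) + (35) + (50) + (75) = 208
Area = |Σ|/2 = 104.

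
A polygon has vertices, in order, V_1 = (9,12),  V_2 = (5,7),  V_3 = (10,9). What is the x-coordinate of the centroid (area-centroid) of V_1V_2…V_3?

Apply the surveyor's formula. First the cross-terms c_i = x_i·y_{i+1} − x_{i+1}·y_i:
  3, -25, 39  ⇒  2A = 17, A = 8.5.
Then Σ (x_i + x_{i+1})·c_i = 408, so x̄ = 408 / (6·8.5) = 8.

8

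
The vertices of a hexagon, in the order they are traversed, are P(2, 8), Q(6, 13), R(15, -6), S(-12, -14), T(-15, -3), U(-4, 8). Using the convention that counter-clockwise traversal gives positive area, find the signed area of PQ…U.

Apply the surveyor's formula: 2A = Σ (x_i·y_{i+1} − x_{i+1}·y_i), indices taken mod 6.
P→Q: (2)(13) − (6)(8) = -22
Q→R: (6)(-6) − (15)(13) = -231
R→S: (15)(-14) − (-12)(-6) = -282
S→T: (-12)(-3) − (-15)(-14) = -174
T→U: (-15)(8) − (-4)(-3) = -132
U→P: (-4)(8) − (2)(8) = -48
Σ = -889
Signed area = Σ/2 = -444.5 (negative ⇒ clockwise traversal).

-444.5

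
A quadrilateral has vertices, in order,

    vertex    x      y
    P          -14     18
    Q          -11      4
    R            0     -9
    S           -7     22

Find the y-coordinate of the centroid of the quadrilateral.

Apply the shoelace (surveyor's) formula. First the cross-terms c_i = x_i·y_{i+1} − x_{i+1}·y_i:
  142, 99, -63, 182  ⇒  2A = 360, A = 180.
Then Σ (y_i + y_{i+1})·c_i = 9090, so ȳ = 9090 / (6·180) = 101/12.

101/12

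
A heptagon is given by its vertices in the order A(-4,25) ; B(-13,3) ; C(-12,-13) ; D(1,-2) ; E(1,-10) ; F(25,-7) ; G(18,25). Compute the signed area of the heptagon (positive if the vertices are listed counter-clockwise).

Cross-terms: 313, 205, 37, -8, 243, 751, 550  ⇒  Σ = 2091
Signed area = Σ/2 = 1045.5 (positive ⇒ counter-clockwise traversal).

1045.5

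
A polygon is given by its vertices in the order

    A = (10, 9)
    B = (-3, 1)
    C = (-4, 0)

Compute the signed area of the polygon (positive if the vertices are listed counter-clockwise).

2.5

Apply the shoelace formula: 2A = Σ (x_i·y_{i+1} − x_{i+1}·y_i), indices taken mod 3.
Cross-terms: 37, 4, -36  ⇒  Σ = 5
Signed area = Σ/2 = 2.5 (positive ⇒ counter-clockwise traversal).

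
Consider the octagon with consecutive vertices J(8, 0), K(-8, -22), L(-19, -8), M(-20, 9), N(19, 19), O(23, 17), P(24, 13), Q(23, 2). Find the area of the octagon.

951

Apply Gauss's area formula: 2A = Σ (x_i·y_{i+1} − x_{i+1}·y_i), indices taken mod 8.
Σ = (-176) + (-354) + (-331) + (-551) + (-114) + (-109) + (-251) + (-16) = -1902
Area = |Σ|/2 = 951.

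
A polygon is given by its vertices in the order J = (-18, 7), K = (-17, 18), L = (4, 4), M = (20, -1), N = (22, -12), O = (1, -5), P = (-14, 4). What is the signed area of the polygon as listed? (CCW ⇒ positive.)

Apply the shoelace formula: 2A = Σ (x_i·y_{i+1} − x_{i+1}·y_i), indices taken mod 7.
Σ = (-205) + (-140) + (-84) + (-218) + (-98) + (-66) + (-26) = -837
Signed area = Σ/2 = -418.5 (negative ⇒ clockwise traversal).

-418.5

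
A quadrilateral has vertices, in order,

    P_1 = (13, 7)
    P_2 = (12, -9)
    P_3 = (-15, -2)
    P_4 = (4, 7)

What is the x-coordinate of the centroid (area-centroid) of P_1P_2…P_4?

Apply the shoelace formula. First the cross-terms c_i = x_i·y_{i+1} − x_{i+1}·y_i:
  -201, -159, -97, -63  ⇒  2A = -520, A = -260.
Then Σ (x_i + x_{i+1})·c_i = -4552, so x̄ = -4552 / (6·(-260)) = 569/195.

569/195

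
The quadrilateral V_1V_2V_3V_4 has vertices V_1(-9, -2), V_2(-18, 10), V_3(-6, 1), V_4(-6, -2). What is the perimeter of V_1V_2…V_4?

36

|V_1V_2| = √((-9)² + (12)²) = √225 = 15
|V_2V_3| = √((12)² + (-9)²) = √225 = 15
|V_3V_4| = √((0)² + (-3)²) = √9 = 3
|V_4V_1| = √((-3)² + (0)²) = √9 = 3
Perimeter = 15 + 15 + 3 + 3 = 36.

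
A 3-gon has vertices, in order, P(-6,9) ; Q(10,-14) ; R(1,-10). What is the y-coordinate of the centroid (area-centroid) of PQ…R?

-5

Apply the surveyor's formula. First the cross-terms c_i = x_i·y_{i+1} − x_{i+1}·y_i:
  -6, -86, -51  ⇒  2A = -143, A = -71.5.
Then Σ (y_i + y_{i+1})·c_i = 2145, so ȳ = 2145 / (6·(-71.5)) = -5.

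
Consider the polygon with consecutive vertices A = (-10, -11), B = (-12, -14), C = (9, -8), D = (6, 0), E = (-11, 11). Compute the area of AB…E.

287.5

Apply the shoelace formula: 2A = Σ (x_i·y_{i+1} − x_{i+1}·y_i), indices taken mod 5.
Cross-terms: 8, 222, 48, 66, 231  ⇒  Σ = 575
Area = |Σ|/2 = 287.5.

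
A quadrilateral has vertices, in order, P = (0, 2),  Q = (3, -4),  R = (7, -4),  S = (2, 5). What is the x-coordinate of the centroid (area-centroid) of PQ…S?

179/57

Apply the surveyor's formula. First the cross-terms c_i = x_i·y_{i+1} − x_{i+1}·y_i:
  -6, 16, 43, 4  ⇒  2A = 57, A = 28.5.
Then Σ (x_i + x_{i+1})·c_i = 537, so x̄ = 537 / (6·28.5) = 179/57.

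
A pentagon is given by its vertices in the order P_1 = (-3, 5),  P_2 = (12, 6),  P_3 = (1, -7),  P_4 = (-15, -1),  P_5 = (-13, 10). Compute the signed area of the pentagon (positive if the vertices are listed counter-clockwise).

Apply Gauss's area formula: 2A = Σ (x_i·y_{i+1} − x_{i+1}·y_i), indices taken mod 5.
Σ = (-78) + (-90) + (-106) + (-163) + (-35) = -472
Signed area = Σ/2 = -236 (negative ⇒ clockwise traversal).

-236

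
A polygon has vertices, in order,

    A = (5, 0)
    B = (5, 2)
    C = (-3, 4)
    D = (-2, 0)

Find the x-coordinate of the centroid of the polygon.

Apply the surveyor's formula. First the cross-terms c_i = x_i·y_{i+1} − x_{i+1}·y_i:
  10, 26, 8, 0  ⇒  2A = 44, A = 22.
Then Σ (x_i + x_{i+1})·c_i = 112, so x̄ = 112 / (6·22) = 28/33.

28/33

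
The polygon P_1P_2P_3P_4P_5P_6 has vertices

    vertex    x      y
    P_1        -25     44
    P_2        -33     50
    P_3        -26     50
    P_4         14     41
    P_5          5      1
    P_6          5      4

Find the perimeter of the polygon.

|P_1P_2| = √((-8)² + (6)²) = √100 = 10
|P_2P_3| = √((7)² + (0)²) = √49 = 7
|P_3P_4| = √((40)² + (-9)²) = √1681 = 41
|P_4P_5| = √((-9)² + (-40)²) = √1681 = 41
|P_5P_6| = √((0)² + (3)²) = √9 = 3
|P_6P_1| = √((-30)² + (40)²) = √2500 = 50
Perimeter = 10 + 7 + 41 + 41 + 3 + 50 = 152.

152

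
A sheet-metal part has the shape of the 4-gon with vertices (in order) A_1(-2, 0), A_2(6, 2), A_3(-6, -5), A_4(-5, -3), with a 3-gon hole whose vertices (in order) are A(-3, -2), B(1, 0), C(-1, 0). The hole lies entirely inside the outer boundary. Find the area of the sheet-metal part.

15.5

Outer boundary:
Apply the surveyor's formula: 2A = Σ (x_i·y_{i+1} − x_{i+1}·y_i), indices taken mod 4.
A_1→A_2: (-2)(2) − (6)(0) = -4
A_2→A_3: (6)(-5) − (-6)(2) = -18
A_3→A_4: (-6)(-3) − (-5)(-5) = -7
A_4→A_1: (-5)(0) − (-2)(-3) = -6
Σ = -35
Area = |Σ|/2 = 17.5.
Hole:
Apply the shoelace formula: 2A = Σ (x_i·y_{i+1} − x_{i+1}·y_i), indices taken mod 3.
A→B: (-3)(0) − (1)(-2) = 2
B→C: (1)(0) − (-1)(0) = 0
C→A: (-1)(-2) − (-3)(0) = 2
Σ = 4
Area = |Σ|/2 = 2.
Net area = 17.5 − 2 = 15.5.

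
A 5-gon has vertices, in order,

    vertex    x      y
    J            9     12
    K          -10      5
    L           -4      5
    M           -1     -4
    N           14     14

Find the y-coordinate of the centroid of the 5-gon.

Apply the shoelace formula. First the cross-terms c_i = x_i·y_{i+1} − x_{i+1}·y_i:
  165, -30, 21, 42, 42  ⇒  2A = 240, A = 120.
Then Σ (y_i + y_{i+1})·c_i = 4038, so ȳ = 4038 / (6·120) = 673/120.

673/120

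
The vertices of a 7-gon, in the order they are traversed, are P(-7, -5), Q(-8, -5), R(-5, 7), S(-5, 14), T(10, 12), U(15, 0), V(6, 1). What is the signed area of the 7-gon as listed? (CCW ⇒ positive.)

Cross-terms: -5, -81, -35, -200, -180, 15, -23  ⇒  Σ = -509
Signed area = Σ/2 = -254.5 (negative ⇒ clockwise traversal).

-254.5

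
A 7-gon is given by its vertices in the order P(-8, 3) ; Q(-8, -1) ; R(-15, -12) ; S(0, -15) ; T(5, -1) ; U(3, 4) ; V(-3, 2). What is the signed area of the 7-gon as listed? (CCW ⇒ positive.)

P→Q: (-8)(-1) − (-8)(3) = 32
Q→R: (-8)(-12) − (-15)(-1) = 81
R→S: (-15)(-15) − (0)(-12) = 225
S→T: (0)(-1) − (5)(-15) = 75
T→U: (5)(4) − (3)(-1) = 23
U→V: (3)(2) − (-3)(4) = 18
V→P: (-3)(3) − (-8)(2) = 7
Σ = 461
Signed area = Σ/2 = 230.5 (positive ⇒ counter-clockwise traversal).

230.5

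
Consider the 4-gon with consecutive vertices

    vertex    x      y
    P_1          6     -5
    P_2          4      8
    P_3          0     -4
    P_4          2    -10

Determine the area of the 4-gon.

55

Apply the shoelace formula: 2A = Σ (x_i·y_{i+1} − x_{i+1}·y_i), indices taken mod 4.
Σ = (68) + (-16) + (8) + (50) = 110
Area = |Σ|/2 = 55.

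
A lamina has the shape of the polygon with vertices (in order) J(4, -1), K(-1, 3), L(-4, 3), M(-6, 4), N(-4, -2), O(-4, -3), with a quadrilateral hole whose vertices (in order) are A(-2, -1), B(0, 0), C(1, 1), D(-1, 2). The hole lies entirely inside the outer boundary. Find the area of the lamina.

Outer boundary:
Cross-terms: 11, 9, 2, 28, 4, 16  ⇒  Σ = 70
Area = |Σ|/2 = 35.
Hole:
Apply the shoelace (surveyor's) formula: 2A = Σ (x_i·y_{i+1} − x_{i+1}·y_i), indices taken mod 4.
Σ = (0) + (0) + (3) + (5) = 8
Area = |Σ|/2 = 4.
Net area = 35 − 4 = 31.

31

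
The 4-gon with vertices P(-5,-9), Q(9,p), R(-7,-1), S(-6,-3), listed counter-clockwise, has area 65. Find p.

2

The doubled signed area Σ (x_i y_{i+1} − x_{i+1} y_i) is linear in p.
With p=0 it equals 126; the coefficient of p is 2 (from the two edges through Q).
So 2·p + 126 = 2·65 = 130 ⇒ p = 2.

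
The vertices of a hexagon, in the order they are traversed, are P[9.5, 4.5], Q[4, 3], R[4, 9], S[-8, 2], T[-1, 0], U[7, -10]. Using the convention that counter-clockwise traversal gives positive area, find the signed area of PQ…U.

126.5

Σ = (10.5) + (24) + (80) + (2) + (10) + (126.5) = 253
Signed area = Σ/2 = 126.5 (positive ⇒ counter-clockwise traversal).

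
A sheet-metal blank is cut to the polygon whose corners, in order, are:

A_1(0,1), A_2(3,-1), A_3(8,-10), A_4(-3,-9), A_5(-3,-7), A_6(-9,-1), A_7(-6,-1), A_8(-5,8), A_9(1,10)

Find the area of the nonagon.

150

Apply Gauss's area formula: 2A = Σ (x_i·y_{i+1} − x_{i+1}·y_i), indices taken mod 9.
Cross-terms: -3, -22, -102, -6, -60, 3, -53, -58, 1  ⇒  Σ = -300
Area = |Σ|/2 = 150.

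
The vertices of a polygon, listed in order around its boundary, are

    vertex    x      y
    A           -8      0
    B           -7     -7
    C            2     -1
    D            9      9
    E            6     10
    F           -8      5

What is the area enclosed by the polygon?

145

Σ = (56) + (21) + (27) + (36) + (110) + (40) = 290
Area = |Σ|/2 = 145.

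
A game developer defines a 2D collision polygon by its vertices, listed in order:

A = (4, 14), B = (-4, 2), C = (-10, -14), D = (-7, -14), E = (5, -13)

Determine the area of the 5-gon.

Apply the surveyor's formula: 2A = Σ (x_i·y_{i+1} − x_{i+1}·y_i), indices taken mod 5.
Cross-terms: 64, 76, 42, 161, 122  ⇒  Σ = 465
Area = |Σ|/2 = 232.5.

232.5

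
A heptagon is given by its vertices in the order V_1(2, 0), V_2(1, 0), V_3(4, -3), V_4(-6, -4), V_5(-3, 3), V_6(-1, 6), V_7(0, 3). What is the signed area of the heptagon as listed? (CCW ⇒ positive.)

-45.5

Apply the shoelace (surveyor's) formula: 2A = Σ (x_i·y_{i+1} − x_{i+1}·y_i), indices taken mod 7.
Cross-terms: 0, -3, -34, -30, -15, -3, -6  ⇒  Σ = -91
Signed area = Σ/2 = -45.5 (negative ⇒ clockwise traversal).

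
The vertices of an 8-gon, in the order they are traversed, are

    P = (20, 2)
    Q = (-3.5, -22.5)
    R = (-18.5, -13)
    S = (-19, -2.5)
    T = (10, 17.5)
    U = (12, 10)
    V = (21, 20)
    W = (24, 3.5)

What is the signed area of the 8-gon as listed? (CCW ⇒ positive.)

Apply the shoelace formula: 2A = Σ (x_i·y_{i+1} − x_{i+1}·y_i), indices taken mod 8.
Cross-terms: -443, -370.75, -200.75, -307.5, -110, 30, -406.5, -22  ⇒  Σ = -1830.5
Signed area = Σ/2 = -915.25 (negative ⇒ clockwise traversal).

-915.25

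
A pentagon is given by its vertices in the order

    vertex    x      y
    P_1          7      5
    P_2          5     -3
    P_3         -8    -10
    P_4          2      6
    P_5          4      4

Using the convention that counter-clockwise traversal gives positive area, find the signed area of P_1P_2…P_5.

Apply the surveyor's formula: 2A = Σ (x_i·y_{i+1} − x_{i+1}·y_i), indices taken mod 5.
P_1→P_2: (7)(-3) − (5)(5) = -46
P_2→P_3: (5)(-10) − (-8)(-3) = -74
P_3→P_4: (-8)(6) − (2)(-10) = -28
P_4→P_5: (2)(4) − (4)(6) = -16
P_5→P_1: (4)(5) − (7)(4) = -8
Σ = -172
Signed area = Σ/2 = -86 (negative ⇒ clockwise traversal).

-86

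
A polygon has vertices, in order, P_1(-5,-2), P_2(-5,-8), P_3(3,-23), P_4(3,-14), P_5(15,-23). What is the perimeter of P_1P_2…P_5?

76

|P_1P_2| = √((0)² + (-6)²) = √36 = 6
|P_2P_3| = √((8)² + (-15)²) = √289 = 17
|P_3P_4| = √((0)² + (9)²) = √81 = 9
|P_4P_5| = √((12)² + (-9)²) = √225 = 15
|P_5P_1| = √((-20)² + (21)²) = √841 = 29
Perimeter = 6 + 17 + 9 + 15 + 29 = 76.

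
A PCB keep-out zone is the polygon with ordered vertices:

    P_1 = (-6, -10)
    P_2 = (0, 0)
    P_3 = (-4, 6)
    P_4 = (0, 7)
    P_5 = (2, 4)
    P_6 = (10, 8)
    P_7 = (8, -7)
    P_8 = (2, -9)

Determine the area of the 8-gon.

P_1→P_2: (-6)(0) − (0)(-10) = 0
P_2→P_3: (0)(6) − (-4)(0) = 0
P_3→P_4: (-4)(7) − (0)(6) = -28
P_4→P_5: (0)(4) − (2)(7) = -14
P_5→P_6: (2)(8) − (10)(4) = -24
P_6→P_7: (10)(-7) − (8)(8) = -134
P_7→P_8: (8)(-9) − (2)(-7) = -58
P_8→P_1: (2)(-10) − (-6)(-9) = -74
Σ = -332
Area = |Σ|/2 = 166.

166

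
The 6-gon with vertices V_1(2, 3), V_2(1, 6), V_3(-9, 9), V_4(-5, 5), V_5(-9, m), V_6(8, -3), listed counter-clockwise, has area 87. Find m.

Write out the shoelace sum; only the two edges meeting at V_5 involve m:
2·Area = [((-5)·m − (-9)·5) + ((-9)·(-3) − 8·m)] + 102
       = -13·m + 174 = 174
⇒ m = 0.

0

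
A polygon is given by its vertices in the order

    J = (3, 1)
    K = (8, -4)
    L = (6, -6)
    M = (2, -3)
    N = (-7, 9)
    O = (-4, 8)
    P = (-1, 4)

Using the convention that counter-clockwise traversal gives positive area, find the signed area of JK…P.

Cross-terms: -20, -24, -6, -3, -20, -8, -13  ⇒  Σ = -94
Signed area = Σ/2 = -47 (negative ⇒ clockwise traversal).

-47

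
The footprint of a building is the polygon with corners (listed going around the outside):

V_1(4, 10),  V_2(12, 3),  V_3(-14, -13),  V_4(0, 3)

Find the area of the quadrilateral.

Apply the shoelace formula: 2A = Σ (x_i·y_{i+1} − x_{i+1}·y_i), indices taken mod 4.
Cross-terms: -108, -114, -42, -12  ⇒  Σ = -276
Area = |Σ|/2 = 138.

138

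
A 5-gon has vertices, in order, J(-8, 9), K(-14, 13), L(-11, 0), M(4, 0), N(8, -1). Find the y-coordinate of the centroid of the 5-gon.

953/225

Apply the shoelace formula. First the cross-terms c_i = x_i·y_{i+1} − x_{i+1}·y_i:
  22, 143, 0, -4, 64  ⇒  2A = 225, A = 112.5.
Then Σ (y_i + y_{i+1})·c_i = 2859, so ȳ = 2859 / (6·112.5) = 953/225.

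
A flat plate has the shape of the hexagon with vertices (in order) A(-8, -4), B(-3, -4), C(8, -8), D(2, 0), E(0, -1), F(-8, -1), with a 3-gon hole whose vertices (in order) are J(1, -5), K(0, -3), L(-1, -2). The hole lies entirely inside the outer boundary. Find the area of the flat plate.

52.5

Outer boundary:
Σ = (20) + (56) + (16) + (-2) + (-8) + (24) = 106
Area = |Σ|/2 = 53.
Hole:
Apply Gauss's area formula: 2A = Σ (x_i·y_{i+1} − x_{i+1}·y_i), indices taken mod 3.
Cross-terms: -3, -3, 7  ⇒  Σ = 1
Area = |Σ|/2 = 0.5.
Net area = 53 − 0.5 = 52.5.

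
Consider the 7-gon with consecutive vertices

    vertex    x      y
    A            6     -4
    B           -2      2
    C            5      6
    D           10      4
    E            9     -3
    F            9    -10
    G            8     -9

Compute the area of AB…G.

83

Apply the shoelace (surveyor's) formula: 2A = Σ (x_i·y_{i+1} − x_{i+1}·y_i), indices taken mod 7.
A→B: (6)(2) − (-2)(-4) = 4
B→C: (-2)(6) − (5)(2) = -22
C→D: (5)(4) − (10)(6) = -40
D→E: (10)(-3) − (9)(4) = -66
E→F: (9)(-10) − (9)(-3) = -63
F→G: (9)(-9) − (8)(-10) = -1
G→A: (8)(-4) − (6)(-9) = 22
Σ = -166
Area = |Σ|/2 = 83.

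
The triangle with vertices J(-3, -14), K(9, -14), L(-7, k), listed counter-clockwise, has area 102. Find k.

3

Write out the shoelace sum; only the two edges meeting at L involve k:
2·Area = [(9·k − (-7)·(-14)) + ((-7)·(-14) − (-3)·k)] + 168
       = 12·k + 168 = 204
⇒ k = 3.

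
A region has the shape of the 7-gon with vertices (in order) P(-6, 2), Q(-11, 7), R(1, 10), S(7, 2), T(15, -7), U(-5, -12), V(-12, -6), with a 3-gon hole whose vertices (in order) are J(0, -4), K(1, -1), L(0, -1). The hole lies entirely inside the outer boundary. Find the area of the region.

Outer boundary:
P→Q: (-6)(7) − (-11)(2) = -20
Q→R: (-11)(10) − (1)(7) = -117
R→S: (1)(2) − (7)(10) = -68
S→T: (7)(-7) − (15)(2) = -79
T→U: (15)(-12) − (-5)(-7) = -215
U→V: (-5)(-6) − (-12)(-12) = -114
V→P: (-12)(2) − (-6)(-6) = -60
Σ = -673
Area = |Σ|/2 = 336.5.
Hole:
Apply the shoelace (surveyor's) formula: 2A = Σ (x_i·y_{i+1} − x_{i+1}·y_i), indices taken mod 3.
Σ = (4) + (-1) + (0) = 3
Area = |Σ|/2 = 1.5.
Net area = 336.5 − 1.5 = 335.

335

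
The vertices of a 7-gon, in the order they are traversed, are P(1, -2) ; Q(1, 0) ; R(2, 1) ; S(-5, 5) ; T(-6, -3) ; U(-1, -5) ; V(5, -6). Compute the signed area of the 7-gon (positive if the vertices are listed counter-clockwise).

Apply Gauss's area formula: 2A = Σ (x_i·y_{i+1} − x_{i+1}·y_i), indices taken mod 7.
Cross-terms: 2, 1, 15, 45, 27, 31, -4  ⇒  Σ = 117
Signed area = Σ/2 = 58.5 (positive ⇒ counter-clockwise traversal).

58.5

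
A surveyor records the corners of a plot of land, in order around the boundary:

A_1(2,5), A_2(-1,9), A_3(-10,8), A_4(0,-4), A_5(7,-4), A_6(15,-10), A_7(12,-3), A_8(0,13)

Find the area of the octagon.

184

Σ = (23) + (82) + (40) + (28) + (-10) + (75) + (156) + (-26) = 368
Area = |Σ|/2 = 184.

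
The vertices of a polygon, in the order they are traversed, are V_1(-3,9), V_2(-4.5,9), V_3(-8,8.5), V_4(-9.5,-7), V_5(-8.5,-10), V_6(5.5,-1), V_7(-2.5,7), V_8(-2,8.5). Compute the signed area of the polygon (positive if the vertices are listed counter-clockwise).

159.625

Σ = (13.5) + (33.75) + (136.75) + (35.5) + (63.5) + (36) + (-7.25) + (7.5) = 319.25
Signed area = Σ/2 = 159.625 (positive ⇒ counter-clockwise traversal).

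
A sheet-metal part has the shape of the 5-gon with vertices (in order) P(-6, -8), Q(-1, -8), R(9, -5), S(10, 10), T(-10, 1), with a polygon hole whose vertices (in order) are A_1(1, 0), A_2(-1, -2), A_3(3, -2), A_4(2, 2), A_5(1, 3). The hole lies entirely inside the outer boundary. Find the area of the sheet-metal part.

218

Outer boundary:
Apply the surveyor's formula: 2A = Σ (x_i·y_{i+1} − x_{i+1}·y_i), indices taken mod 5.
Σ = (40) + (77) + (140) + (110) + (86) = 453
Area = |Σ|/2 = 226.5.
Hole:
Cross-terms: -2, 8, 10, 4, -3  ⇒  Σ = 17
Area = |Σ|/2 = 8.5.
Net area = 226.5 − 8.5 = 218.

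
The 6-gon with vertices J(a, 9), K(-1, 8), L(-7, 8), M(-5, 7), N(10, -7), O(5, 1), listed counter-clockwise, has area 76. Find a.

The doubled signed area Σ (x_i y_{i+1} − x_{i+1} y_i) is linear in a.
With a=0 it equals 103; the coefficient of a is 7 (from the two edges through J).
So 7·a + 103 = 2·76 = 152 ⇒ a = 7.

7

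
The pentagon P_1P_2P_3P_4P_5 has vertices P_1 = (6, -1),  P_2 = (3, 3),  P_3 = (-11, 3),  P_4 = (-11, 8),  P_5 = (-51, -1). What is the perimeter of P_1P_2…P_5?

122

|P_1P_2| = √((-3)² + (4)²) = √25 = 5
|P_2P_3| = √((-14)² + (0)²) = √196 = 14
|P_3P_4| = √((0)² + (5)²) = √25 = 5
|P_4P_5| = √((-40)² + (-9)²) = √1681 = 41
|P_5P_1| = √((57)² + (0)²) = √3249 = 57
Perimeter = 5 + 14 + 5 + 41 + 57 = 122.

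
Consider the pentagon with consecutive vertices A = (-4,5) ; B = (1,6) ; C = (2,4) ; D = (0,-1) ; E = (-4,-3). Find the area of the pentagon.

Σ = (-29) + (-8) + (-2) + (-4) + (-32) = -75
Area = |Σ|/2 = 37.5.

37.5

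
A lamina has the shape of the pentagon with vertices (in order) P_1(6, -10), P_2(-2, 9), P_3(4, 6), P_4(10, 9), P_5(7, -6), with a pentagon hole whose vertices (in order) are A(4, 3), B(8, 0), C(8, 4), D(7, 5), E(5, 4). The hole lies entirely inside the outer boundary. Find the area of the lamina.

Outer boundary:
Apply Gauss's area formula: 2A = Σ (x_i·y_{i+1} − x_{i+1}·y_i), indices taken mod 5.
Σ = (34) + (-48) + (-24) + (-123) + (-34) = -195
Area = |Σ|/2 = 97.5.
Hole:
Apply the shoelace (surveyor's) formula: 2A = Σ (x_i·y_{i+1} − x_{i+1}·y_i), indices taken mod 5.
Σ = (-24) + (32) + (12) + (3) + (-1) = 22
Area = |Σ|/2 = 11.
Net area = 97.5 − 11 = 86.5.

86.5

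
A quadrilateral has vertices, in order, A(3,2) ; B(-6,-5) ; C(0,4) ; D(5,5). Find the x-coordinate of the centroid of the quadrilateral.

Apply Gauss's area formula. First the cross-terms c_i = x_i·y_{i+1} − x_{i+1}·y_i:
  -3, -24, -20, -5  ⇒  2A = -52, A = -26.
Then Σ (x_i + x_{i+1})·c_i = 13, so x̄ = 13 / (6·(-26)) = -1/12.

-1/12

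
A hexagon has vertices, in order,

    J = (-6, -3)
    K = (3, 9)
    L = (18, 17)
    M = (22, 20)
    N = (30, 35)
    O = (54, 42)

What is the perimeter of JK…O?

154

|JK| = √((9)² + (12)²) = √225 = 15
|KL| = √((15)² + (8)²) = √289 = 17
|LM| = √((4)² + (3)²) = √25 = 5
|MN| = √((8)² + (15)²) = √289 = 17
|NO| = √((24)² + (7)²) = √625 = 25
|OJ| = √((-60)² + (-45)²) = √5625 = 75
Perimeter = 15 + 17 + 5 + 17 + 25 + 75 = 154.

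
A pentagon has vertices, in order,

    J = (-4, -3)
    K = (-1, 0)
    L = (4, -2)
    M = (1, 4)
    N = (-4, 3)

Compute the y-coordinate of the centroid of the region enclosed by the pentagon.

Apply the surveyor's formula. First the cross-terms c_i = x_i·y_{i+1} − x_{i+1}·y_i:
  -3, 2, 18, 19, 24  ⇒  2A = 60, A = 30.
Then Σ (y_i + y_{i+1})·c_i = 174, so ȳ = 174 / (6·30) = 29/30.

29/30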